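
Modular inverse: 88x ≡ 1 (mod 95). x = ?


Use the extended Euclidean algorithm to write 1 = 88·s + 95·t; then s mod 95 is the inverse.
Euclidean algorithm:
  88 = 0·95 + 88
  95 = 1·88 + 7
  88 = 12·7 + 4
  7 = 1·4 + 3
  4 = 1·3 + 1
  3 = 3·1 + 0
gcd(88,95) = 1
Back-substitution gives: 88·(27) + 95·(-25) = 1
So 88⁻¹ ≡ 27 ≡ 27 (mod 95)
Check: 88 × 27 = 2376 ≡ 1 (mod 95) ✓

88⁻¹ ≡ 27 (mod 95)


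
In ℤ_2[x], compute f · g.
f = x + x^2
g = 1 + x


Expand and collect like terms; reduce coefficients mod 2:
x^0: 0·1 = 0 ≡ 0 (mod 2)
x^1: 0·1 + 1·1 = 1 ≡ 1 (mod 2)
x^2: 1·1 + 1·1 = 2 ≡ 0 (mod 2)
x^3: 1·1 = 1 ≡ 1 (mod 2)
Result: x + x^3

f · g = x + x^3


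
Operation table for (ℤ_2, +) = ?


Elements: {0, 1}
Operation: addition mod 2
Entry (a, b) = (a + b) mod 2

Cayley table:
  | 0 | 1
0 | 0 | 1
1 | 1 | 0


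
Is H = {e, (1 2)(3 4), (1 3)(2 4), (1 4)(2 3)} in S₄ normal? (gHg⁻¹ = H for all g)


H = {e, (1 2)(3 4), (1 3)(2 4), (1 4)(2 3)} in S₄
This is the Klein four-group V₄; it is normal in S₄ (it is a union of conjugacy classes)

Yes, normal subgroup


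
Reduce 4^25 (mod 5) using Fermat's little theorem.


Fermat's little theorem: if p is prime and gcd(a,p)=1, then a^(p-1) ≡ 1 (mod p)
p = 5 is prime, gcd(4,5) = 1
Reduce exponent: 25 mod 4 = 1
So 4^25 ≡ 4^1 (mod 5)
4^1 mod 5 = 4

4^25 ≡ 4 (mod 5)


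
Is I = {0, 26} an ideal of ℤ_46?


Check ideal conditions for I = {0, 26} in ℤ_46:
(1) I is an additive subgroup? No
(2) For r ∈ ℤ_46 and a ∈ I: r·a ∈ I? No  [counterexample: r=2, a=26, r·a mod 46 = 6 ∉ I]

No, I is not an ideal of ℤ_46


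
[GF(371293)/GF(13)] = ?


GF(371293) = GF(13^5), so the extension degree is 5

[GF(371293)/GF(13)] = 5


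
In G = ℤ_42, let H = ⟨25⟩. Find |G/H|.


|⟨25⟩| = n / gcd(25, 42) = 42 / 1 = 42
H is normal (ℤ_42 is abelian).
|G/H| = |G| / |H| = 42 / 42 = 1

|G/H| = 1


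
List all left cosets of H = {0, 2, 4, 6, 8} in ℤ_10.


H = {0, 2, 4, 6, 8}, |H| = 5
Number of cosets = |G|/|H| = 10/5 = 2
0 + H = {0, 2, 4, 6, 8}
1 + H = {1, 3, 5, 7, 9}

Cosets: 0+H={0,2,4,6,8}; 1+H={1,3,5,7,9}


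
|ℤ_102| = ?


ℤ_n has n elements.

|ℤ_102| = 102


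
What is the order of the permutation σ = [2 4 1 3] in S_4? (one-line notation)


Cycle decomposition: (1 2 4 3)
Cycle lengths: 4
Order = lcm(4) = 4

ord(σ) = 4


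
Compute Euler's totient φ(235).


Factor n: 235 = 5 × 47
φ(n) = n · ∏(1 - 1/p) over distinct primes p | n
φ(235) = 235 · (1 - 1/5) · (1 - 1/47) = 184

φ(235) = 184


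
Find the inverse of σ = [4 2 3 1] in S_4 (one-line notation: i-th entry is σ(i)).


To find σ⁻¹, swap domain and range:
σ(1) = 4 → σ⁻¹(4) = 1
σ(2) = 2 → σ⁻¹(2) = 2
σ(3) = 3 → σ⁻¹(3) = 3
σ(4) = 1 → σ⁻¹(1) = 4

σ⁻¹ = [4 2 3 1]


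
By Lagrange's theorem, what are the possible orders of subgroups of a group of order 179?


Lagrange's theorem: |H| divides |G|
|G| = 179
Divisors of 179: 1, 179

Possible subgroup orders: {1, 179}


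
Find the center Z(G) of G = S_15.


Z(G) = {g ∈ G | gx = xg for all x ∈ G}
S_n is non-abelian for n ≥ 3; Z(S_15) is trivial

Z(S_15) = {e}


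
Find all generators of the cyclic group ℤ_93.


g generates ℤ_n iff gcd(g,n) = 1
Prime factors of 93: 3, 31
Generators are g ∈ {1,...,92} not divisible by any of these primes.
Generators: {1, 2, 4, 5, 7, 8, 10, 11, 13, 14, 16, 17, 19, 20, 22, 23, 25, 26, 28, 29, 32, 34, 35, 37, 38, 40, 41, 43, 44, 46, 47, 49, 50, 52, 53, 55, 56, 58, 59, 61, 64, 65, 67, 68, 70, 71, 73, 74, 76, 77, 79, 80, 82, 83, 85, 86, 88, 89, 91, 92}
Number of generators = φ(93) = 60

Generators of ℤ_93 = {1, 2, 4, 5, 7, 8, 10, 11, 13, 14, 16, 17, 19, 20, 22, 23, 25, 26, 28, 29, 32, 34, 35, 37, 38, 40, 41, 43, 44, 46, 47, 49, 50, 52, 53, 55, 56, 58, 59, 61, 64, 65, 67, 68, 70, 71, 73, 74, 76, 77, 79, 80, 82, 83, 85, 86, 88, 89, 91, 92}


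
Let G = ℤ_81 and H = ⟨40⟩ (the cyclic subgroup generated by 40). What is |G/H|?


|⟨40⟩| = n / gcd(40, 81) = 81 / 1 = 81
H is normal (ℤ_81 is abelian).
|G/H| = |G| / |H| = 81 / 81 = 1

|G/H| = 1


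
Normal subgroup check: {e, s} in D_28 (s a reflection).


H = {e, s} in D_28 (s a reflection)
r·s·r⁻¹ = sr⁻² ≠ s for n ≥ 3, so {e, s} is not closed under conjugation

No, not a normal subgroup


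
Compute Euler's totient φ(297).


Factor n: 297 = 3^3 × 11
φ(n) = n · ∏(1 - 1/p) over distinct primes p | n
φ(297) = 297 · (1 - 1/3) · (1 - 1/11) = 180

φ(297) = 180


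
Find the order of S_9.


|S_n| = n! (number of permutations of n symbols)
|S_9| = 9! = 362880

|S_9| = 362880


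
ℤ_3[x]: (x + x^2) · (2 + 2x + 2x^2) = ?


Expand and collect like terms; reduce coefficients mod 3:
x^0: 0·2 = 0 ≡ 0 (mod 3)
x^1: 0·2 + 1·2 = 2 ≡ 2 (mod 3)
x^2: 0·2 + 1·2 + 1·2 = 4 ≡ 1 (mod 3)
x^3: 1·2 + 1·2 = 4 ≡ 1 (mod 3)
x^4: 1·2 = 2 ≡ 2 (mod 3)
Result: 2x + x^2 + x^3 + 2x^4

f · g = 2x + x^2 + x^3 + 2x^4


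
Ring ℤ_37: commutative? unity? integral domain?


ℤ_37 is a commutative ring with unity 1; 37 is prime, so ℤ_37 is a field (hence an integral domain)
Commutative: Yes
Integral domain: Yes
Has unity: Yes

ℤ_37: Commutative=Yes, Unity=Yes


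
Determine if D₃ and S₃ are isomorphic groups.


Comparing D₃ and S₃:
Both are the unique non-abelian group of order 6

Yes, D₃ ≅ S₃


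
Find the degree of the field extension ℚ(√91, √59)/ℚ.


[ℚ(√91,√59):ℚ] = [ℚ(√91,√59):ℚ(√91)]·[ℚ(√91):ℚ] = 2·2 = 4

[ℚ(√91, √59)/ℚ] = 4


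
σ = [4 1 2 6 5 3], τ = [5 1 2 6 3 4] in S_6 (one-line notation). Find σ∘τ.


σ∘τ: apply τ first, then σ
1 →τ 5 →σ 5
2 →τ 1 →σ 4
3 →τ 2 →σ 1
4 →τ 6 →σ 3
5 →τ 3 →σ 2
6 →τ 4 →σ 6

σ∘τ = [5 4 1 3 2 6]


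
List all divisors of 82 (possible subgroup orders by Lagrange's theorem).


Lagrange's theorem: |H| divides |G|
|G| = 82
Divisors of 82: 1, 2, 41, 82

Possible subgroup orders: {1, 2, 41, 82}


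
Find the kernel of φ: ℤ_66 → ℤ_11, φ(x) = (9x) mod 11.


Kernel = preimage of identity
ker(φ) = {x ∈ ℤ_66 : 9x ≡ 0 (mod 11)}. Since 11 | 66, φ is well-defined. The kernel is the cyclic subgroup ⟨11⟩ of ℤ_66 (order 6), i.e. {0, 11, 22, 33, 44, 55}

ker(φ) = {0, 11, 22, 33, 44, 55}


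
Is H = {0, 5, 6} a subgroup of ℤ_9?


Subgroup test for H = {0, 5, 6} in (ℤ_9, +):
(1) 0 ∈ H? Yes
(2) Closure: for all a,b ∈ H, (a+b) mod 9 ∈ H? No  [counterexample: 5 + 5 = 1 ∉ H]
(3) Inverses: for all a ∈ H, -a mod 9 ∈ H? No

No, H is not a subgroup of ℤ_9


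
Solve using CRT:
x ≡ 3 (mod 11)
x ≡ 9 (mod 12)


m₁ = 11, m₂ = 12, gcd = 1, so CRT applies. M = m₁·m₂ = 132
Let M₁ = M/m₁ = 12, M₂ = M/m₂ = 11
Find y₁ ≡ M₁⁻¹ (mod m₁): 12⁻¹ ≡ 1 (mod 11)
Find y₂ ≡ M₂⁻¹ (mod m₂): 11⁻¹ ≡ 11 (mod 12)
x = a₁·M₁·y₁ + a₂·M₂·y₂ = 3·12·1 + 9·11·11 = 1125
Reduce mod 132: x ≡ 69
Check: 69 mod 11 = 3 ✓, 69 mod 12 = 9 ✓

x ≡ 69 (mod 132)


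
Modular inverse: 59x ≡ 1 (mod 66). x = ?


Use the extended Euclidean algorithm to write 1 = 59·s + 66·t; then s mod 66 is the inverse.
Euclidean algorithm:
  59 = 0·66 + 59
  66 = 1·59 + 7
  59 = 8·7 + 3
  7 = 2·3 + 1
  3 = 3·1 + 0
gcd(59,66) = 1
Back-substitution gives: 59·(-19) + 66·(17) = 1
So 59⁻¹ ≡ -19 ≡ 47 (mod 66)
Check: 59 × 47 = 2773 ≡ 1 (mod 66) ✓

59⁻¹ ≡ 47 (mod 66)


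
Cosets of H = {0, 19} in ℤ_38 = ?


H = {0, 19}, |H| = 2
Number of cosets = |G|/|H| = 38/2 = 19
0 + H = {0, 19}
1 + H = {1, 20}
2 + H = {2, 21}
3 + H = {3, 22}
4 + H = {4, 23}
5 + H = {5, 24}
6 + H = {6, 25}
7 + H = {7, 26}
8 + H = {8, 27}
9 + H = {9, 28}
10 + H = {10, 29}
11 + H = {11, 30}
12 + H = {12, 31}
13 + H = {13, 32}
14 + H = {14, 33}
15 + H = {15, 34}
16 + H = {16, 35}
17 + H = {17, 36}
18 + H = {18, 37}

Cosets: 0+H={0,19}; 1+H={1,20}; 2+H={2,21}; 3+H={3,22}; 4+H={4,23}; 5+H={5,24}; 6+H={6,25}; 7+H={7,26}; 8+H={8,27}; 9+H={9,28}; 10+H={10,29}; 11+H={11,30}; 12+H={12,31}; 13+H={13,32}; 14+H={14,33}; 15+H={15,34}; 16+H={16,35}; 17+H={17,36}; 18+H={18,37}


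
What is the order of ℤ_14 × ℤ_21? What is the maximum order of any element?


|ℤ_14 × ℤ_21| = 14 × 21 = 294
Max element order = lcm(14,21) = 42
Cyclic? No (gcd=7)

|ℤ_14×ℤ_21| = 294, max element order = 42


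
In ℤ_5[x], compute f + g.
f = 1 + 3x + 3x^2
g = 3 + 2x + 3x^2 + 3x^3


Add coefficients mod 5:
x^0: 1 + 3 = 4 (mod 5)
x^1: 3 + 2 = 0 (mod 5)
x^2: 3 + 3 = 1 (mod 5)
x^3: 0 + 3 = 3 (mod 5)
Result: 4 + x^2 + 3x^3

f + g = 4 + x^2 + 3x^3


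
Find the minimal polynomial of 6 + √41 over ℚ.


Let α = 6 + √41. Then α - 6 = √41, so (α - 6)² = 41, giving α² - 12α - 5 = 0. Degree 2 and α ∉ ℚ, so this is the minimal polynomial.

Minimal polynomial: x² - 12x - 5


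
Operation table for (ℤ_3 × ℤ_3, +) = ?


Elements: {(0,0), (0,1), (0,2), (1,0), (1,1), (1,2), (2,0), (2,1), (2,2)}
Operation: componentwise addition mod (3, 3)
Entry (a, b) = ((a₁+b₁) mod 3, (a₂+b₂) mod 3)

Cayley table:
      | (0,0) | (0,1) | (0,2) | (1,0) | (1,1) | (1,2) | (2,0) | (2,1) | (2,2)
(0,0) | (0,0) | (0,1) | (0,2) | (1,0) | (1,1) | (1,2) | (2,0) | (2,1) | (2,2)
(0,1) | (0,1) | (0,2) | (0,0) | (1,1) | (1,2) | (1,0) | (2,1) | (2,2) | (2,0)
(0,2) | (0,2) | (0,0) | (0,1) | (1,2) | (1,0) | (1,1) | (2,2) | (2,0) | (2,1)
(1,0) | (1,0) | (1,1) | (1,2) | (2,0) | (2,1) | (2,2) | (0,0) | (0,1) | (0,2)
(1,1) | (1,1) | (1,2) | (1,0) | (2,1) | (2,2) | (2,0) | (0,1) | (0,2) | (0,0)
(1,2) | (1,2) | (1,0) | (1,1) | (2,2) | (2,0) | (2,1) | (0,2) | (0,0) | (0,1)
(2,0) | (2,0) | (2,1) | (2,2) | (0,0) | (0,1) | (0,2) | (1,0) | (1,1) | (1,2)
(2,1) | (2,1) | (2,2) | (2,0) | (0,1) | (0,2) | (0,0) | (1,1) | (1,2) | (1,0)
(2,2) | (2,2) | (2,0) | (2,1) | (0,2) | (0,0) | (0,1) | (1,2) | (1,0) | (1,1)


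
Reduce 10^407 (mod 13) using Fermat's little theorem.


Fermat's little theorem: if p is prime and gcd(a,p)=1, then a^(p-1) ≡ 1 (mod p)
p = 13 is prime, gcd(10,13) = 1
Reduce exponent: 407 mod 12 = 11
So 10^407 ≡ 10^11 (mod 13)
10^11 mod 13 = 4

10^407 ≡ 4 (mod 13)


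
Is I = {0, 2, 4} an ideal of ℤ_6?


Check ideal conditions for I = {0, 2, 4} in ℤ_6:
(1) I is an additive subgroup? Yes
(2) For r ∈ ℤ_6 and a ∈ I: r·a ∈ I? Yes

Yes, I is an ideal of ℤ_6


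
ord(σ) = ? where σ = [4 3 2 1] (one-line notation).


Cycle decomposition: (1 4) (2 3)
Cycle lengths: 2, 2
Order = lcm(2, 2) = 2

ord(σ) = 2


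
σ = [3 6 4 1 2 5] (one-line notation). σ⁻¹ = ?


To find σ⁻¹, swap domain and range:
σ(1) = 3 → σ⁻¹(3) = 1
σ(2) = 6 → σ⁻¹(6) = 2
σ(3) = 4 → σ⁻¹(4) = 3
σ(4) = 1 → σ⁻¹(1) = 4
σ(5) = 2 → σ⁻¹(2) = 5
σ(6) = 5 → σ⁻¹(5) = 6

σ⁻¹ = [4 5 1 3 6 2]


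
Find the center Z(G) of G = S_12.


Z(G) = {g ∈ G | gx = xg for all x ∈ G}
S_n is non-abelian for n ≥ 3; Z(S_12) is trivial

Z(S_12) = {e}


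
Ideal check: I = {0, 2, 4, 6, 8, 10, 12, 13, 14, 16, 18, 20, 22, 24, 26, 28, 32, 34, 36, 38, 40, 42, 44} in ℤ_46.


Check ideal conditions for I = {0, 2, 4, 6, 8, 10, 12, 13, 14, 16, 18, 20, 22, 24, 26, 28, 32, 34, 36, 38, 40, 42, 44} in ℤ_46:
(1) I is an additive subgroup? No
(2) For r ∈ ℤ_46 and a ∈ I: r·a ∈ I? No  [counterexample: r=2, a=38, r·a mod 46 = 30 ∉ I]

No, I is not an ideal of ℤ_46


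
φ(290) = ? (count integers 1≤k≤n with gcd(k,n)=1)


Factor n: 290 = 2 × 5 × 29
φ(n) = n · ∏(1 - 1/p) over distinct primes p | n
φ(290) = 290 · (1 - 1/2) · (1 - 1/5) · (1 - 1/29) = 112

φ(290) = 112


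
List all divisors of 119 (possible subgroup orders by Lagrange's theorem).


Lagrange's theorem: |H| divides |G|
|G| = 119
Divisors of 119: 1, 7, 17, 119

Possible subgroup orders: {1, 7, 17, 119}


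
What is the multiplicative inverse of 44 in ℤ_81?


Use the extended Euclidean algorithm to write 1 = 44·s + 81·t; then s mod 81 is the inverse.
Euclidean algorithm:
  44 = 0·81 + 44
  81 = 1·44 + 37
  44 = 1·37 + 7
  37 = 5·7 + 2
  7 = 3·2 + 1
  2 = 2·1 + 0
gcd(44,81) = 1
Back-substitution gives: 44·(35) + 81·(-19) = 1
So 44⁻¹ ≡ 35 ≡ 35 (mod 81)
Check: 44 × 35 = 1540 ≡ 1 (mod 81) ✓

44⁻¹ ≡ 35 (mod 81)


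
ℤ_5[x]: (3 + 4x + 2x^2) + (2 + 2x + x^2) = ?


Add coefficients mod 5:
x^0: 3 + 2 = 0 (mod 5)
x^1: 4 + 2 = 1 (mod 5)
x^2: 2 + 1 = 3 (mod 5)
Result: x + 3x^2

f + g = x + 3x^2


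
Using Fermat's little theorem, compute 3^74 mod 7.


Fermat's little theorem: if p is prime and gcd(a,p)=1, then a^(p-1) ≡ 1 (mod p)
p = 7 is prime, gcd(3,7) = 1
Reduce exponent: 74 mod 6 = 2
So 3^74 ≡ 3^2 (mod 7)
3^2 mod 7 = 2

3^74 ≡ 2 (mod 7)


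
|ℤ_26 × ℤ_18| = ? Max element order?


|ℤ_26 × ℤ_18| = 26 × 18 = 468
Max element order = lcm(26,18) = 234
Cyclic? No (gcd=2)

|ℤ_26×ℤ_18| = 468, max element order = 234


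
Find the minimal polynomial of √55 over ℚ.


√55 satisfies x² - 55 = 0, irreducible over ℚ since 55 is squarefree

Minimal polynomial: x² - 55


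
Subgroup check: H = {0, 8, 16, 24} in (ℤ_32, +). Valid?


Subgroup test for H = {0, 8, 16, 24} in (ℤ_32, +):
(1) 0 ∈ H? Yes
(2) Closure: for all a,b ∈ H, (a+b) mod 32 ∈ H? Yes
(3) Inverses: for all a ∈ H, -a mod 32 ∈ H? Yes

Yes, H is a subgroup of ℤ_32


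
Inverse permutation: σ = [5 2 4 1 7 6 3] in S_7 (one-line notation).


To find σ⁻¹, swap domain and range:
σ(1) = 5 → σ⁻¹(5) = 1
σ(2) = 2 → σ⁻¹(2) = 2
σ(3) = 4 → σ⁻¹(4) = 3
σ(4) = 1 → σ⁻¹(1) = 4
σ(5) = 7 → σ⁻¹(7) = 5
σ(6) = 6 → σ⁻¹(6) = 6
σ(7) = 3 → σ⁻¹(3) = 7

σ⁻¹ = [4 2 7 3 1 6 5]


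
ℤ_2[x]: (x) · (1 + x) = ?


Expand and collect like terms; reduce coefficients mod 2:
x^0: 0·1 = 0 ≡ 0 (mod 2)
x^1: 0·1 + 1·1 = 1 ≡ 1 (mod 2)
x^2: 1·1 = 1 ≡ 1 (mod 2)
Result: x + x^2

f · g = x + x^2


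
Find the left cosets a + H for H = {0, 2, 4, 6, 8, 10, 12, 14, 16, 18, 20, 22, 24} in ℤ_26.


H = {0, 2, 4, 6, 8, 10, 12, 14, 16, 18, 20, 22, 24}, |H| = 13
Number of cosets = |G|/|H| = 26/13 = 2
0 + H = {0, 2, 4, 6, 8, 10, 12, 14, 16, 18, 20, 22, 24}
1 + H = {1, 3, 5, 7, 9, 11, 13, 15, 17, 19, 21, 23, 25}

Cosets: 0+H={0,2,4,6,8,10,12,14,16,18,20,22,24}; 1+H={1,3,5,7,9,11,13,15,17,19,21,23,25}


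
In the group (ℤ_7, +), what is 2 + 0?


Operation: addition mod 7
2 + 0 = (a + b) mod 7 with a = 2, b = 0

2 + 0 = 2


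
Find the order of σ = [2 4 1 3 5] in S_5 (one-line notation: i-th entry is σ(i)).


Cycle decomposition: (1 2 4 3)
Cycle lengths: 4
Order = lcm(4) = 4

ord(σ) = 4


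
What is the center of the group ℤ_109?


Z(G) = {g ∈ G | gx = xg for all x ∈ G}
ℤ_109 is abelian, so Z(G) = G

Z(ℤ_109) = ℤ_109


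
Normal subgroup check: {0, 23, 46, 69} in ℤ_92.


H = {0, 23, 46, 69} in ℤ_92
ℤ_92 is abelian; every subgroup of an abelian group is normal

Yes, normal subgroup


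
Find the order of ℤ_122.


ℤ_n has n elements.

|ℤ_122| = 122


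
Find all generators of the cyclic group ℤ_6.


g generates ℤ_n iff gcd(g,n) = 1
Checking each g ∈ {1,...,5}:
gcd(1,6) = 1
gcd(2,6) = 2
gcd(3,6) = 3
gcd(4,6) = 2
gcd(5,6) = 1
Generators: {1, 5}
Number of generators = φ(6) = 2

Generators of ℤ_6 = {1, 5}


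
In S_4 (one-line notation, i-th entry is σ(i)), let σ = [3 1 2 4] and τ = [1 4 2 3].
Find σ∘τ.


σ∘τ: apply τ first, then σ
1 →τ 1 →σ 3
2 →τ 4 →σ 4
3 →τ 2 →σ 1
4 →τ 3 →σ 2

σ∘τ = [3 4 1 2]


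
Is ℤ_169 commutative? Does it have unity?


ℤ_169 is a commutative ring with unity 1; 169 = 13×13 is composite, so 13·13 ≡ 0 gives zero divisors (not an integral domain)
Commutative: Yes
Integral domain: No
Has unity: Yes

ℤ_169: Commutative=Yes, Unity=Yes


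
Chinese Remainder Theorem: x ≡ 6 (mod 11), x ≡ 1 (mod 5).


m₁ = 11, m₂ = 5, gcd = 1, so CRT applies. M = m₁·m₂ = 55
Let M₁ = M/m₁ = 5, M₂ = M/m₂ = 11
Find y₁ ≡ M₁⁻¹ (mod m₁): 5⁻¹ ≡ 9 (mod 11)
Find y₂ ≡ M₂⁻¹ (mod m₂): 11⁻¹ ≡ 1 (mod 5)
x = a₁·M₁·y₁ + a₂·M₂·y₂ = 6·5·9 + 1·11·1 = 281
Reduce mod 55: x ≡ 6
Check: 6 mod 11 = 6 ✓, 6 mod 5 = 1 ✓

x ≡ 6 (mod 55)


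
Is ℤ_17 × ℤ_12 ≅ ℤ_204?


Comparing ℤ_17 × ℤ_12 and ℤ_204:
gcd(17,12) = 1, so ℤ_17 × ℤ_12 ≅ ℤ_204 (CRT)

Yes, ℤ_17 × ℤ_12 ≅ ℤ_204


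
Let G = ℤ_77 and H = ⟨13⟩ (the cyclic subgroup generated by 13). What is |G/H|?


|⟨13⟩| = n / gcd(13, 77) = 77 / 1 = 77
H is normal (ℤ_77 is abelian).
|G/H| = |G| / |H| = 77 / 77 = 1

|G/H| = 1


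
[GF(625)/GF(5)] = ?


GF(625) = GF(5^4), so the extension degree is 4

[GF(625)/GF(5)] = 4


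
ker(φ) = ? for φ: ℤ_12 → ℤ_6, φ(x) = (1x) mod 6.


Kernel = preimage of identity
ker(φ) = {x ∈ ℤ_12 : 1x ≡ 0 (mod 6)}. Since 6 | 12, φ is well-defined. The kernel is the cyclic subgroup ⟨6⟩ of ℤ_12 (order 2), i.e. {0, 6}

ker(φ) = {0, 6}


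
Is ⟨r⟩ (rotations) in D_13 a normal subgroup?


H = ⟨r⟩ (rotations) in D_13
The rotation subgroup ⟨r⟩ has index 2 in D_13, so it is normal

Yes, normal subgroup


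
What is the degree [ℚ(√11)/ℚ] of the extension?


√11 has minimal polynomial x² - 11 (irreducible over ℚ since 11 is squarefree)

[ℚ(√11)/ℚ] = 2


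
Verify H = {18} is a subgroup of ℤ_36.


Subgroup test for H = {18} in (ℤ_36, +):
(1) 0 ∈ H? No
(2) Closure: for all a,b ∈ H, (a+b) mod 36 ∈ H? No  [counterexample: 18 + 18 = 0 ∉ H]
(3) Inverses: for all a ∈ H, -a mod 36 ∈ H? Yes

No, H is not a subgroup of ℤ_36


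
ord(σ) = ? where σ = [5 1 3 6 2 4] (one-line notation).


Cycle decomposition: (1 5 2) (4 6)
Cycle lengths: 3, 2
Order = lcm(3, 2) = 6

ord(σ) = 6


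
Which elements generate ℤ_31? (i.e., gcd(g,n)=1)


g generates ℤ_n iff gcd(g,n) = 1
Prime factors of 31: 31
Generators are g ∈ {1,...,30} not divisible by any of these primes.
Generators: {1, 2, 3, 4, 5, 6, 7, 8, 9, 10, 11, 12, 13, 14, 15, 16, 17, 18, 19, 20, 21, 22, 23, 24, 25, 26, 27, 28, 29, 30}
Number of generators = φ(31) = 30

Generators of ℤ_31 = {1, 2, 3, 4, 5, 6, 7, 8, 9, 10, 11, 12, 13, 14, 15, 16, 17, 18, 19, 20, 21, 22, 23, 24, 25, 26, 27, 28, 29, 30}


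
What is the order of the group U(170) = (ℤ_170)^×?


U(n) is the group of units mod n; |U(n)| = φ(n)
|U(170)| = φ(170) = 64

|U(170) = (ℤ_170)^×| = 64


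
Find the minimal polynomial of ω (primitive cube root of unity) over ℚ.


ω satisfies x² + x + 1 = 0 (the cyclotomic polynomial Φ₃)

Minimal polynomial: x² + x + 1


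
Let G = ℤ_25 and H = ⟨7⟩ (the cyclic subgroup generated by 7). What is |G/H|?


|⟨7⟩| = n / gcd(7, 25) = 25 / 1 = 25
H is normal (ℤ_25 is abelian).
|G/H| = |G| / |H| = 25 / 25 = 1

|G/H| = 1


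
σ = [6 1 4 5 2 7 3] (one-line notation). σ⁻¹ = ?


To find σ⁻¹, swap domain and range:
σ(1) = 6 → σ⁻¹(6) = 1
σ(2) = 1 → σ⁻¹(1) = 2
σ(3) = 4 → σ⁻¹(4) = 3
σ(4) = 5 → σ⁻¹(5) = 4
σ(5) = 2 → σ⁻¹(2) = 5
σ(6) = 7 → σ⁻¹(7) = 6
σ(7) = 3 → σ⁻¹(3) = 7

σ⁻¹ = [2 5 7 3 4 1 6]


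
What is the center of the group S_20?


Z(G) = {g ∈ G | gx = xg for all x ∈ G}
S_n is non-abelian for n ≥ 3; Z(S_20) is trivial

Z(S_20) = {e}


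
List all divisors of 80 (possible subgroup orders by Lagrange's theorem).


Lagrange's theorem: |H| divides |G|
|G| = 80
Divisors of 80: 1, 2, 4, 5, 8, 10, 16, 20, 40, 80

Possible subgroup orders: {1, 2, 4, 5, 8, 10, 16, 20, 40, 80}


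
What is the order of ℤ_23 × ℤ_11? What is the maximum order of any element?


|ℤ_23 × ℤ_11| = 23 × 11 = 253
Max element order = lcm(23,11) = 253
Cyclic? Yes (gcd=1)

|ℤ_23×ℤ_11| = 253, max element order = 253


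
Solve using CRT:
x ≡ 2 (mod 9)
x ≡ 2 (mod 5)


m₁ = 9, m₂ = 5, gcd = 1, so CRT applies. M = m₁·m₂ = 45
Let M₁ = M/m₁ = 5, M₂ = M/m₂ = 9
Find y₁ ≡ M₁⁻¹ (mod m₁): 5⁻¹ ≡ 2 (mod 9)
Find y₂ ≡ M₂⁻¹ (mod m₂): 9⁻¹ ≡ 4 (mod 5)
x = a₁·M₁·y₁ + a₂·M₂·y₂ = 2·5·2 + 2·9·4 = 92
Reduce mod 45: x ≡ 2
Check: 2 mod 9 = 2 ✓, 2 mod 5 = 2 ✓

x ≡ 2 (mod 45)


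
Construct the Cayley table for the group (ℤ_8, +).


Elements: {0, 1, 2, 3, 4, 5, 6, 7}
Operation: addition mod 8
Entry (a, b) = (a + b) mod 8

Cayley table:
  | 0 | 1 | 2 | 3 | 4 | 5 | 6 | 7
0 | 0 | 1 | 2 | 3 | 4 | 5 | 6 | 7
1 | 1 | 2 | 3 | 4 | 5 | 6 | 7 | 0
2 | 2 | 3 | 4 | 5 | 6 | 7 | 0 | 1
3 | 3 | 4 | 5 | 6 | 7 | 0 | 1 | 2
4 | 4 | 5 | 6 | 7 | 0 | 1 | 2 | 3
5 | 5 | 6 | 7 | 0 | 1 | 2 | 3 | 4
6 | 6 | 7 | 0 | 1 | 2 | 3 | 4 | 5
7 | 7 | 0 | 1 | 2 | 3 | 4 | 5 | 6


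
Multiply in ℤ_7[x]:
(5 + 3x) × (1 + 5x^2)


Expand and collect like terms; reduce coefficients mod 7:
x^0: 5·1 = 5 ≡ 5 (mod 7)
x^1: 5·0 + 3·1 = 3 ≡ 3 (mod 7)
x^2: 5·5 + 3·0 = 25 ≡ 4 (mod 7)
x^3: 3·5 = 15 ≡ 1 (mod 7)
Result: 5 + 3x + 4x^2 + x^3

f · g = 5 + 3x + 4x^2 + x^3


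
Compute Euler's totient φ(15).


φ(n) = count of k ∈ {1,...,n} with gcd(k,n)=1
Coprimes to 15: {1, 2, 4, 7, 8, 11, 13, 14}
Count: 8

φ(15) = 8


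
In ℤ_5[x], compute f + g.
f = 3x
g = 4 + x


Add coefficients mod 5:
x^0: 0 + 4 = 4 (mod 5)
x^1: 3 + 1 = 4 (mod 5)
Result: 4 + 4x

f + g = 4 + 4x


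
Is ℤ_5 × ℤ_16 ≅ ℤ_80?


Comparing ℤ_5 × ℤ_16 and ℤ_80:
gcd(5,16) = 1, so ℤ_5 × ℤ_16 ≅ ℤ_80 (CRT)

Yes, ℤ_5 × ℤ_16 ≅ ℤ_80


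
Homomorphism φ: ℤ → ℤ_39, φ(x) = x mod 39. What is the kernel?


Kernel = preimage of identity
ker(φ) = {x ∈ ℤ : x ≡ 0 (mod 39)} = 39ℤ = {0, ±39, ±78, ...}

ker(φ) = 39ℤ


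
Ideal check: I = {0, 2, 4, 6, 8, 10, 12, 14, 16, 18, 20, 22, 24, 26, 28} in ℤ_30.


Check ideal conditions for I = {0, 2, 4, 6, 8, 10, 12, 14, 16, 18, 20, 22, 24, 26, 28} in ℤ_30:
(1) I is an additive subgroup? Yes
(2) For r ∈ ℤ_30 and a ∈ I: r·a ∈ I? Yes

Yes, I is an ideal of ℤ_30


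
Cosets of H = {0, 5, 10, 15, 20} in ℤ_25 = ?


H = {0, 5, 10, 15, 20}, |H| = 5
Number of cosets = |G|/|H| = 25/5 = 5
0 + H = {0, 5, 10, 15, 20}
1 + H = {1, 6, 11, 16, 21}
2 + H = {2, 7, 12, 17, 22}
3 + H = {3, 8, 13, 18, 23}
4 + H = {4, 9, 14, 19, 24}

Cosets: 0+H={0,5,10,15,20}; 1+H={1,6,11,16,21}; 2+H={2,7,12,17,22}; 3+H={3,8,13,18,23}; 4+H={4,9,14,19,24}


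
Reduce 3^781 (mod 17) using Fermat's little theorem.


Fermat's little theorem: if p is prime and gcd(a,p)=1, then a^(p-1) ≡ 1 (mod p)
p = 17 is prime, gcd(3,17) = 1
Reduce exponent: 781 mod 16 = 13
So 3^781 ≡ 3^13 (mod 17)
3^13 mod 17 = 12

3^781 ≡ 12 (mod 17)


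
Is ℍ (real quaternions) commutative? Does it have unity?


quaternion multiplication is non-commutative (ij = k ≠ ji = -k); has unity 1; a division ring but not an integral domain since integral domains are commutative by convention
Commutative: No
Integral domain: No
Has unity: Yes

ℍ (real quaternions): Commutative=No, Unity=Yes


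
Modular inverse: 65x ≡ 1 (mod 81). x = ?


Use the extended Euclidean algorithm to write 1 = 65·s + 81·t; then s mod 81 is the inverse.
Euclidean algorithm:
  65 = 0·81 + 65
  81 = 1·65 + 16
  65 = 4·16 + 1
  16 = 16·1 + 0
gcd(65,81) = 1
Back-substitution gives: 65·(5) + 81·(-4) = 1
So 65⁻¹ ≡ 5 ≡ 5 (mod 81)
Check: 65 × 5 = 325 ≡ 1 (mod 81) ✓

65⁻¹ ≡ 5 (mod 81)


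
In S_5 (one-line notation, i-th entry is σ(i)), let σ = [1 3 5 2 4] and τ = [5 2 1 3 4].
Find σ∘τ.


σ∘τ: apply τ first, then σ
1 →τ 5 →σ 4
2 →τ 2 →σ 3
3 →τ 1 →σ 1
4 →τ 3 →σ 5
5 →τ 4 →σ 2

σ∘τ = [4 3 1 5 2]


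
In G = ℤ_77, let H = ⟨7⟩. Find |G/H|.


|⟨7⟩| = n / gcd(7, 77) = 77 / 7 = 11
H is normal (ℤ_77 is abelian).
|G/H| = |G| / |H| = 77 / 11 = 7

|G/H| = 7


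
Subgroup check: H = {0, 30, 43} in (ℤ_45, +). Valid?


Subgroup test for H = {0, 30, 43} in (ℤ_45, +):
(1) 0 ∈ H? Yes
(2) Closure: for all a,b ∈ H, (a+b) mod 45 ∈ H? No  [counterexample: 30 + 30 = 15 ∉ H]
(3) Inverses: for all a ∈ H, -a mod 45 ∈ H? No

No, H is not a subgroup of ℤ_45


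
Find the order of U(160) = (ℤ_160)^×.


U(n) is the group of units mod n; |U(n)| = φ(n)
|U(160)| = φ(160) = 64

|U(160) = (ℤ_160)^×| = 64


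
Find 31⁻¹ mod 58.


Use the extended Euclidean algorithm to write 1 = 31·s + 58·t; then s mod 58 is the inverse.
Euclidean algorithm:
  31 = 0·58 + 31
  58 = 1·31 + 27
  31 = 1·27 + 4
  27 = 6·4 + 3
  4 = 1·3 + 1
  3 = 3·1 + 0
gcd(31,58) = 1
Back-substitution gives: 31·(15) + 58·(-8) = 1
So 31⁻¹ ≡ 15 ≡ 15 (mod 58)
Check: 31 × 15 = 465 ≡ 1 (mod 58) ✓

31⁻¹ ≡ 15 (mod 58)


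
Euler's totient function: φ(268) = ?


Factor n: 268 = 2^2 × 67
φ(n) = n · ∏(1 - 1/p) over distinct primes p | n
φ(268) = 268 · (1 - 1/2) · (1 - 1/67) = 132

φ(268) = 132


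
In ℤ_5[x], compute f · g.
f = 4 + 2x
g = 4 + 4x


Expand and collect like terms; reduce coefficients mod 5:
x^0: 4·4 = 16 ≡ 1 (mod 5)
x^1: 4·4 + 2·4 = 24 ≡ 4 (mod 5)
x^2: 2·4 = 8 ≡ 3 (mod 5)
Result: 1 + 4x + 3x^2

f · g = 1 + 4x + 3x^2


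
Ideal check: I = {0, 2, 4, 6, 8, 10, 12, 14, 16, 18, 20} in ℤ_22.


Check ideal conditions for I = {0, 2, 4, 6, 8, 10, 12, 14, 16, 18, 20} in ℤ_22:
(1) I is an additive subgroup? Yes
(2) For r ∈ ℤ_22 and a ∈ I: r·a ∈ I? Yes

Yes, I is an ideal of ℤ_22


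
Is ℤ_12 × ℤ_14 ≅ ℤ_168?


Comparing ℤ_12 × ℤ_14 and ℤ_168:
gcd(12,14) = 2 ≠ 1. Max element order in ℤ_12×ℤ_14 is lcm(12,14) = 84 < 168, so it has no element of order 168

No, ℤ_12 × ℤ_14 ≇ ℤ_168


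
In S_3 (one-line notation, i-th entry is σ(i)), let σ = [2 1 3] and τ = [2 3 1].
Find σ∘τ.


σ∘τ: apply τ first, then σ
1 →τ 2 →σ 1
2 →τ 3 →σ 3
3 →τ 1 →σ 2

σ∘τ = [1 3 2]


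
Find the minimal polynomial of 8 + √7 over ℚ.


Let α = 8 + √7. Then α - 8 = √7, so (α - 8)² = 7, giving α² - 16α + 57 = 0. Degree 2 and α ∉ ℚ, so this is the minimal polynomial.

Minimal polynomial: x² - 16x + 57


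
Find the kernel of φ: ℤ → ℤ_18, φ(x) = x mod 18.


Kernel = preimage of identity
ker(φ) = {x ∈ ℤ : x ≡ 0 (mod 18)} = 18ℤ = {0, ±18, ±36, ...}

ker(φ) = 18ℤ


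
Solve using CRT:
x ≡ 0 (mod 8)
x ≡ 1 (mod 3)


m₁ = 8, m₂ = 3, gcd = 1, so CRT applies. M = m₁·m₂ = 24
Let M₁ = M/m₁ = 3, M₂ = M/m₂ = 8
Find y₁ ≡ M₁⁻¹ (mod m₁): 3⁻¹ ≡ 3 (mod 8)
Find y₂ ≡ M₂⁻¹ (mod m₂): 8⁻¹ ≡ 2 (mod 3)
x = a₁·M₁·y₁ + a₂·M₂·y₂ = 0·3·3 + 1·8·2 = 16
Reduce mod 24: x ≡ 16
Check: 16 mod 8 = 0 ✓, 16 mod 3 = 1 ✓

x ≡ 16 (mod 24)


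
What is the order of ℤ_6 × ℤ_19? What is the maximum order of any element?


|ℤ_6 × ℤ_19| = 6 × 19 = 114
Max element order = lcm(6,19) = 114
Cyclic? Yes (gcd=1)

|ℤ_6×ℤ_19| = 114, max element order = 114


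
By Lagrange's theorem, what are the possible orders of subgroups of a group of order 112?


Lagrange's theorem: |H| divides |G|
|G| = 112
Divisors of 112: 1, 2, 4, 7, 8, 14, 16, 28, 56, 112

Possible subgroup orders: {1, 2, 4, 7, 8, 14, 16, 28, 56, 112}


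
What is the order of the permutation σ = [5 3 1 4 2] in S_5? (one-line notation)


Cycle decomposition: (1 5 2 3)
Cycle lengths: 4
Order = lcm(4) = 4

ord(σ) = 4


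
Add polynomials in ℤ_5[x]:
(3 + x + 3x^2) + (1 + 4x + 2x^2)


Add coefficients mod 5:
x^0: 3 + 1 = 4 (mod 5)
x^1: 1 + 4 = 0 (mod 5)
x^2: 3 + 2 = 0 (mod 5)
Result: 4

f + g = 4


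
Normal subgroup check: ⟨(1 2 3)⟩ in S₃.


H = ⟨(1 2 3)⟩ in S₃
⟨(1 2 3)⟩ has order 3 and index 2 in S₃; index-2 subgroups are normal

Yes, normal subgroup


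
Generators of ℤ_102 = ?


g generates ℤ_n iff gcd(g,n) = 1
Prime factors of 102: 2, 3, 17
Generators are g ∈ {1,...,101} not divisible by any of these primes.
Generators: {1, 5, 7, 11, 13, 19, 23, 25, 29, 31, 35, 37, 41, 43, 47, 49, 53, 55, 59, 61, 65, 67, 71, 73, 77, 79, 83, 89, 91, 95, 97, 101}
Number of generators = φ(102) = 32

Generators of ℤ_102 = {1, 5, 7, 11, 13, 19, 23, 25, 29, 31, 35, 37, 41, 43, 47, 49, 53, 55, 59, 61, 65, 67, 71, 73, 77, 79, 83, 89, 91, 95, 97, 101}


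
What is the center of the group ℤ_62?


Z(G) = {g ∈ G | gx = xg for all x ∈ G}
ℤ_62 is abelian, so Z(G) = G

Z(ℤ_62) = ℤ_62


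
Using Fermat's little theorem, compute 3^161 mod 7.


Fermat's little theorem: if p is prime and gcd(a,p)=1, then a^(p-1) ≡ 1 (mod p)
p = 7 is prime, gcd(3,7) = 1
Reduce exponent: 161 mod 6 = 5
So 3^161 ≡ 3^5 (mod 7)
3^5 mod 7 = 5

3^161 ≡ 5 (mod 7)


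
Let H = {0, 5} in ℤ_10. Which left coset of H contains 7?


7 + H = {7 + h (mod 10) : h ∈ H}
7+0=7, 7+5=2
7 + H = {2, 7} = 2 + H

7 + H = {2, 7}


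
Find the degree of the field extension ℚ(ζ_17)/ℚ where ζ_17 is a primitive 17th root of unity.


[ℚ(ζ_n):ℚ] = deg Φ_n(x) = φ(n). Here φ(17) = 16

[ℚ(ζ_17)/ℚ where ζ_17 is a primitive 17th root of unity] = 16


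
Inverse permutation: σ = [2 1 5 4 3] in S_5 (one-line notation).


To find σ⁻¹, swap domain and range:
σ(1) = 2 → σ⁻¹(2) = 1
σ(2) = 1 → σ⁻¹(1) = 2
σ(3) = 5 → σ⁻¹(5) = 3
σ(4) = 4 → σ⁻¹(4) = 4
σ(5) = 3 → σ⁻¹(3) = 5

σ⁻¹ = [2 1 5 4 3]


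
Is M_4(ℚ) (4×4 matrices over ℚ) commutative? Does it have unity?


Matrix multiplication is non-commutative for n ≥ 2; the identity matrix I is the unity; singular matrices give zero divisors, so not an integral domain
Commutative: No
Integral domain: No
Has unity: Yes

M_4(ℚ) (4×4 matrices over ℚ): Commutative=No, Unity=Yes


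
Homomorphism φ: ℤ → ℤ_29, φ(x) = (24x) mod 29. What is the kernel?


Kernel = preimage of identity
ker(φ) = {x ∈ ℤ : 24x ≡ 0 (mod 29)}. gcd(24,29) = 1, so 24x ≡ 0 (mod 29) ⟺ x ≡ 0 (mod 29/1 = 29). Hence ker(φ) = 29ℤ

ker(φ) = 29ℤ


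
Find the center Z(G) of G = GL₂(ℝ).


Z(G) = {g ∈ G | gx = xg for all x ∈ G}
Only scalar multiples of the identity commute with all invertible matrices

Z(GL₂(ℝ)) = {aI : a ∈ ℝ, a ≠ 0}


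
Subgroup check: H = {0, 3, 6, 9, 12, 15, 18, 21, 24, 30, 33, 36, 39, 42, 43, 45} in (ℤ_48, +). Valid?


Subgroup test for H = {0, 3, 6, 9, 12, 15, 18, 21, 24, 30, 33, 36, 39, 42, 43, 45} in (ℤ_48, +):
(1) 0 ∈ H? Yes
(2) Closure: for all a,b ∈ H, (a+b) mod 48 ∈ H? No  [counterexample: 3 + 24 = 27 ∉ H]
(3) Inverses: for all a ∈ H, -a mod 48 ∈ H? No

No, H is not a subgroup of ℤ_48


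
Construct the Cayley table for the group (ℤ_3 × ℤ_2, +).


Elements: {(0,0), (0,1), (1,0), (1,1), (2,0), (2,1)}
Operation: componentwise addition mod (3, 2)
Entry (a, b) = ((a₁+b₁) mod 3, (a₂+b₂) mod 2)

Cayley table:
      | (0,0) | (0,1) | (1,0) | (1,1) | (2,0) | (2,1)
(0,0) | (0,0) | (0,1) | (1,0) | (1,1) | (2,0) | (2,1)
(0,1) | (0,1) | (0,0) | (1,1) | (1,0) | (2,1) | (2,0)
(1,0) | (1,0) | (1,1) | (2,0) | (2,1) | (0,0) | (0,1)
(1,1) | (1,1) | (1,0) | (2,1) | (2,0) | (0,1) | (0,0)
(2,0) | (2,0) | (2,1) | (0,0) | (0,1) | (1,0) | (1,1)
(2,1) | (2,1) | (2,0) | (0,1) | (0,0) | (1,1) | (1,0)


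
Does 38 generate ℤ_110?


g generates ℤ_n iff gcd(g, n) = 1
gcd(38, 110) = 2
Since gcd = 2 ≠ 1, ⟨38⟩ has order 55 < 110, so 38 is not a generator.

No, 38 does not generate ℤ_110


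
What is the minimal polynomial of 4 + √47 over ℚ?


Let α = 4 + √47. Then α - 4 = √47, so (α - 4)² = 47, giving α² - 8α - 31 = 0. Degree 2 and α ∉ ℚ, so this is the minimal polynomial.

Minimal polynomial: x² - 8x - 31


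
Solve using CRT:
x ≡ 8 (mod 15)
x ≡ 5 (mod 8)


m₁ = 15, m₂ = 8, gcd = 1, so CRT applies. M = m₁·m₂ = 120
Let M₁ = M/m₁ = 8, M₂ = M/m₂ = 15
Find y₁ ≡ M₁⁻¹ (mod m₁): 8⁻¹ ≡ 2 (mod 15)
Find y₂ ≡ M₂⁻¹ (mod m₂): 15⁻¹ ≡ 7 (mod 8)
x = a₁·M₁·y₁ + a₂·M₂·y₂ = 8·8·2 + 5·15·7 = 653
Reduce mod 120: x ≡ 53
Check: 53 mod 15 = 8 ✓, 53 mod 8 = 5 ✓

x ≡ 53 (mod 120)


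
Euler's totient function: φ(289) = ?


Factor n: 289 = 17^2
φ(n) = n · ∏(1 - 1/p) over distinct primes p | n
φ(289) = 289 · (1 - 1/17) = 272

φ(289) = 272


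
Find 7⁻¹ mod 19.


Use the extended Euclidean algorithm to write 1 = 7·s + 19·t; then s mod 19 is the inverse.
Euclidean algorithm:
  7 = 0·19 + 7
  19 = 2·7 + 5
  7 = 1·5 + 2
  5 = 2·2 + 1
  2 = 2·1 + 0
gcd(7,19) = 1
Back-substitution gives: 7·(-8) + 19·(3) = 1
So 7⁻¹ ≡ -8 ≡ 11 (mod 19)
Check: 7 × 11 = 77 ≡ 1 (mod 19) ✓

7⁻¹ ≡ 11 (mod 19)


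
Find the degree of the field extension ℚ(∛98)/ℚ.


∛98 has minimal polynomial x³ - 98 (irreducible over ℚ since 98 is not a perfect cube)

[ℚ(∛98)/ℚ] = 3


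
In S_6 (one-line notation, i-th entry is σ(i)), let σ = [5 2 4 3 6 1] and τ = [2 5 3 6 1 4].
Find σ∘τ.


σ∘τ: apply τ first, then σ
1 →τ 2 →σ 2
2 →τ 5 →σ 6
3 →τ 3 →σ 4
4 →τ 6 →σ 1
5 →τ 1 →σ 5
6 →τ 4 →σ 3

σ∘τ = [2 6 4 1 5 3]


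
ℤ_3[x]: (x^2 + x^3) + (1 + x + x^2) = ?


Add coefficients mod 3:
x^0: 0 + 1 = 1 (mod 3)
x^1: 0 + 1 = 1 (mod 3)
x^2: 1 + 1 = 2 (mod 3)
x^3: 1 + 0 = 1 (mod 3)
Result: 1 + x + 2x^2 + x^3

f + g = 1 + x + 2x^2 + x^3


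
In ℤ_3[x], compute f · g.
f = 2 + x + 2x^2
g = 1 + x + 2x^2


Expand and collect like terms; reduce coefficients mod 3:
x^0: 2·1 = 2 ≡ 2 (mod 3)
x^1: 2·1 + 1·1 = 3 ≡ 0 (mod 3)
x^2: 2·2 + 1·1 + 2·1 = 7 ≡ 1 (mod 3)
x^3: 1·2 + 2·1 = 4 ≡ 1 (mod 3)
x^4: 2·2 = 4 ≡ 1 (mod 3)
Result: 2 + x^2 + x^3 + x^4

f · g = 2 + x^2 + x^3 + x^4


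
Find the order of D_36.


|D_n| = 2n (n rotations and n reflections)
|D_36| = 2×36 = 72

|D_36| = 72


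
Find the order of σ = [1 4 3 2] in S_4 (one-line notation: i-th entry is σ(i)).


Cycle decomposition: (2 4)
Cycle lengths: 2
Order = lcm(2) = 2

ord(σ) = 2


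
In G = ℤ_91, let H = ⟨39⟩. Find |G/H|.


|⟨39⟩| = n / gcd(39, 91) = 91 / 13 = 7
H is normal (ℤ_91 is abelian).
|G/H| = |G| / |H| = 91 / 7 = 13

|G/H| = 13


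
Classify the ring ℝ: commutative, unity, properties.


ℝ is a field: commutative, has unity, every nonzero element is a unit (hence an integral domain)
Commutative: Yes
Integral domain: Yes
Has unity: Yes

ℝ: Commutative=Yes, Unity=Yes


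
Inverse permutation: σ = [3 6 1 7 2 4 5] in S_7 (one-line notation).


To find σ⁻¹, swap domain and range:
σ(1) = 3 → σ⁻¹(3) = 1
σ(2) = 6 → σ⁻¹(6) = 2
σ(3) = 1 → σ⁻¹(1) = 3
σ(4) = 7 → σ⁻¹(7) = 4
σ(5) = 2 → σ⁻¹(2) = 5
σ(6) = 4 → σ⁻¹(4) = 6
σ(7) = 5 → σ⁻¹(5) = 7

σ⁻¹ = [3 5 1 6 7 2 4]


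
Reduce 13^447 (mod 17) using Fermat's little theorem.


Fermat's little theorem: if p is prime and gcd(a,p)=1, then a^(p-1) ≡ 1 (mod p)
p = 17 is prime, gcd(13,17) = 1
Reduce exponent: 447 mod 16 = 15
So 13^447 ≡ 13^15 (mod 17)
13^15 mod 17 = 4

13^447 ≡ 4 (mod 17)


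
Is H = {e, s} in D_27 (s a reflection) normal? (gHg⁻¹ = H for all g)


H = {e, s} in D_27 (s a reflection)
r·s·r⁻¹ = sr⁻² ≠ s for n ≥ 3, so {e, s} is not closed under conjugation

No, not a normal subgroup


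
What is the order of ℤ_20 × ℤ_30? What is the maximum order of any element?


|ℤ_20 × ℤ_30| = 20 × 30 = 600
Max element order = lcm(20,30) = 60
Cyclic? No (gcd=10)

|ℤ_20×ℤ_30| = 600, max element order = 60


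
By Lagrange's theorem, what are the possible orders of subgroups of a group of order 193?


Lagrange's theorem: |H| divides |G|
|G| = 193
Divisors of 193: 1, 193

Possible subgroup orders: {1, 193}


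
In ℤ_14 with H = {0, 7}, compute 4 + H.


4 + H = {4 + h (mod 14) : h ∈ H}
4+0=4, 4+7=11

4 + H = {4, 11}


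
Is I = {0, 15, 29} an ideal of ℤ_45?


Check ideal conditions for I = {0, 15, 29} in ℤ_45:
(1) I is an additive subgroup? No
(2) For r ∈ ℤ_45 and a ∈ I: r·a ∈ I? No  [counterexample: r=2, a=15, r·a mod 45 = 30 ∉ I]

No, I is not an ideal of ℤ_45


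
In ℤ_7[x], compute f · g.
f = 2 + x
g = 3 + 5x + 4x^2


Expand and collect like terms; reduce coefficients mod 7:
x^0: 2·3 = 6 ≡ 6 (mod 7)
x^1: 2·5 + 1·3 = 13 ≡ 6 (mod 7)
x^2: 2·4 + 1·5 = 13 ≡ 6 (mod 7)
x^3: 1·4 = 4 ≡ 4 (mod 7)
Result: 6 + 6x + 6x^2 + 4x^3

f · g = 6 + 6x + 6x^2 + 4x^3


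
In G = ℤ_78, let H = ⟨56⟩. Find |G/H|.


|⟨56⟩| = n / gcd(56, 78) = 78 / 2 = 39
H is normal (ℤ_78 is abelian).
|G/H| = |G| / |H| = 78 / 39 = 2

|G/H| = 2


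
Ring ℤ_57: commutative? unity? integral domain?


ℤ_57 is a commutative ring with unity 1; 57 = 3×19 is composite, so 3·19 ≡ 0 gives zero divisors (not an integral domain)
Commutative: Yes
Integral domain: No
Has unity: Yes

ℤ_57: Commutative=Yes, Unity=Yes


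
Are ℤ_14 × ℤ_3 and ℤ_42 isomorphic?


Comparing ℤ_14 × ℤ_3 and ℤ_42:
gcd(14,3) = 1, so ℤ_14 × ℤ_3 ≅ ℤ_42 (CRT)

Yes, ℤ_14 × ℤ_3 ≅ ℤ_42


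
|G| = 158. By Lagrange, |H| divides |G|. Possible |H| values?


Lagrange's theorem: |H| divides |G|
|G| = 158
Divisors of 158: 1, 2, 79, 158

Possible subgroup orders: {1, 2, 79, 158}


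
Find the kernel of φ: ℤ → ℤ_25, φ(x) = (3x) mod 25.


Kernel = preimage of identity
ker(φ) = {x ∈ ℤ : 3x ≡ 0 (mod 25)}. gcd(3,25) = 1, so 3x ≡ 0 (mod 25) ⟺ x ≡ 0 (mod 25/1 = 25). Hence ker(φ) = 25ℤ

ker(φ) = 25ℤ


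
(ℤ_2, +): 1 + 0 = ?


Operation: addition mod 2
1 + 0 = (a + b) mod 2 with a = 1, b = 0

1 + 0 = 1


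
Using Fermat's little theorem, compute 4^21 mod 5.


Fermat's little theorem: if p is prime and gcd(a,p)=1, then a^(p-1) ≡ 1 (mod p)
p = 5 is prime, gcd(4,5) = 1
Reduce exponent: 21 mod 4 = 1
So 4^21 ≡ 4^1 (mod 5)
4^1 mod 5 = 4

4^21 ≡ 4 (mod 5)


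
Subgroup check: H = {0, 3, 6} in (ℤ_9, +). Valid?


Subgroup test for H = {0, 3, 6} in (ℤ_9, +):
(1) 0 ∈ H? Yes
(2) Closure: for all a,b ∈ H, (a+b) mod 9 ∈ H? Yes
(3) Inverses: for all a ∈ H, -a mod 9 ∈ H? Yes

Yes, H is a subgroup of ℤ_9


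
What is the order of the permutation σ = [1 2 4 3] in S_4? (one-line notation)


Cycle decomposition: (3 4)
Cycle lengths: 2
Order = lcm(2) = 2

ord(σ) = 2


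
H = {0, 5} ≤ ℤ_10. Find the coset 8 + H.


8 + H = {8 + h (mod 10) : h ∈ H}
8+0=8, 8+5=3
8 + H = {3, 8} = 3 + H

8 + H = {3, 8}


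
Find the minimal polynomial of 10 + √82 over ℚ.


Let α = 10 + √82. Then α - 10 = √82, so (α - 10)² = 82, giving α² - 20α + 18 = 0. Degree 2 and α ∉ ℚ, so this is the minimal polynomial.

Minimal polynomial: x² - 20x + 18


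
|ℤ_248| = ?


ℤ_n has n elements.

|ℤ_248| = 248


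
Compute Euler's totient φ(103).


Factor n: 103 = 103
φ(n) = n · ∏(1 - 1/p) over distinct primes p | n
φ(103) = 103 · (1 - 1/103) = 102

φ(103) = 102


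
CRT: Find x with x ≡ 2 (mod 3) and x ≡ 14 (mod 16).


m₁ = 3, m₂ = 16, gcd = 1, so CRT applies. M = m₁·m₂ = 48
Let M₁ = M/m₁ = 16, M₂ = M/m₂ = 3
Find y₁ ≡ M₁⁻¹ (mod m₁): 16⁻¹ ≡ 1 (mod 3)
Find y₂ ≡ M₂⁻¹ (mod m₂): 3⁻¹ ≡ 11 (mod 16)
x = a₁·M₁·y₁ + a₂·M₂·y₂ = 2·16·1 + 14·3·11 = 494
Reduce mod 48: x ≡ 14
Check: 14 mod 3 = 2 ✓, 14 mod 16 = 14 ✓

x ≡ 14 (mod 48)


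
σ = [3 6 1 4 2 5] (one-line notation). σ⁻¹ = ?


To find σ⁻¹, swap domain and range:
σ(1) = 3 → σ⁻¹(3) = 1
σ(2) = 6 → σ⁻¹(6) = 2
σ(3) = 1 → σ⁻¹(1) = 3
σ(4) = 4 → σ⁻¹(4) = 4
σ(5) = 2 → σ⁻¹(2) = 5
σ(6) = 5 → σ⁻¹(5) = 6

σ⁻¹ = [3 5 1 4 6 2]
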